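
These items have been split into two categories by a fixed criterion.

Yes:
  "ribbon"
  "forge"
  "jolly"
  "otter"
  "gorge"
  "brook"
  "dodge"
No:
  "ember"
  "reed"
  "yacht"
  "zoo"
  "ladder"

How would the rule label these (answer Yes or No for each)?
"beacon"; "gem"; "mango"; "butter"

Yes, No, Yes, No

Every 'Yes' example satisfies: length ≥ 4 AND contains 'o'. None of the 'No' examples do.
"beacon": length 6, has 'o' — checks out, so Yes. "gem": length 3, no 'o' — fails this test, so No. "mango": length 5, has 'o' — checks out, so Yes. "butter": length 6, no 'o' — fails this test, so No.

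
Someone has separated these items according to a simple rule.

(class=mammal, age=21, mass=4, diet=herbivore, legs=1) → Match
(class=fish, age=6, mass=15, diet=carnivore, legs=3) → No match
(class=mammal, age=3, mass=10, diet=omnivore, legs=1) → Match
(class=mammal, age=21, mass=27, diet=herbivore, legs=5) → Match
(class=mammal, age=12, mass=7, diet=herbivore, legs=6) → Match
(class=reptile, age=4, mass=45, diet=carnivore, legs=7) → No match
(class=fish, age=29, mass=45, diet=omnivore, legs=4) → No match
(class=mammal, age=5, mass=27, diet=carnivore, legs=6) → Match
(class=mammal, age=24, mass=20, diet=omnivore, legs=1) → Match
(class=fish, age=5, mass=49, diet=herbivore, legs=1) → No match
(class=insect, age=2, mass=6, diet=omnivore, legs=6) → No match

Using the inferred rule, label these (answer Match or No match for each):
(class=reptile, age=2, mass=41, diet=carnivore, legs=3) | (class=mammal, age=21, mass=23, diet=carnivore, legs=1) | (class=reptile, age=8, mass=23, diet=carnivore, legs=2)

No match, Match, No match

The pattern is that an item is 'Match' exactly when: class is mammal.
(class=reptile, age=2, mass=41, diet=carnivore, legs=3): class is reptile — lacks this property, so No match. (class=mammal, age=21, mass=23, diet=carnivore, legs=1): class is mammal — matches, so Match. (class=reptile, age=8, mass=23, diet=carnivore, legs=2): class is reptile — lacks this property, so No match.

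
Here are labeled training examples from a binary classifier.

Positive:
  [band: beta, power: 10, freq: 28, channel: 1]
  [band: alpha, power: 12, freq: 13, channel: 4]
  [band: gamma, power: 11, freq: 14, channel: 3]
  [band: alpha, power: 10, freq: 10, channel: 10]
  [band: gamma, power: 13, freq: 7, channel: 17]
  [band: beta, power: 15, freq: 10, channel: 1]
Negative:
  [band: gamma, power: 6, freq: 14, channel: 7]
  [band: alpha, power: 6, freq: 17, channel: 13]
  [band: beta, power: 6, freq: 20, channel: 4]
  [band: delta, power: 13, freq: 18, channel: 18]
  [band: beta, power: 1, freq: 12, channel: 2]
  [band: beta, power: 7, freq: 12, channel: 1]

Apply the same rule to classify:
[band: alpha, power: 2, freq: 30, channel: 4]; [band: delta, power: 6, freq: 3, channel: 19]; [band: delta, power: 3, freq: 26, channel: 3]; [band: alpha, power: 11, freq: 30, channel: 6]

Negative, Negative, Negative, Positive

The pattern is that an item is 'Positive' exactly when: power ≥ 10 AND channel ≤ 17.
Negative: [band: alpha, power: 2, freq: 30, channel: 4], since power = 2, channel = 4.
Negative: [band: delta, power: 6, freq: 3, channel: 19], since power = 6, channel = 19.
Negative: [band: delta, power: 3, freq: 26, channel: 3], since power = 3, channel = 3.
Positive: [band: alpha, power: 11, freq: 30, channel: 6], since power = 11, channel = 6.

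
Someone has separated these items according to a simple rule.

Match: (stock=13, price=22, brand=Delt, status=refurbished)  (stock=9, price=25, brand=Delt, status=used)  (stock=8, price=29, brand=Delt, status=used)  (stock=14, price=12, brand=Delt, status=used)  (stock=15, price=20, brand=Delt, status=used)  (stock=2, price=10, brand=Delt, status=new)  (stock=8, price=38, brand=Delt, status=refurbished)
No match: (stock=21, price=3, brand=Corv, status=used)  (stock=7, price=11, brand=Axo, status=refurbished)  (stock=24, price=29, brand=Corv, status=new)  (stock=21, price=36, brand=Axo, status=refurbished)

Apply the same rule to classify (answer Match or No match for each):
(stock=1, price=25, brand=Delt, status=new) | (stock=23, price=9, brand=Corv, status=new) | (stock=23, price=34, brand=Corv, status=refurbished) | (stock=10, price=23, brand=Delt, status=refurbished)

Match, No match, No match, Match

The common property of the 'Match' items is: brand is Delt. No 'No match' item has it.
(stock=1, price=25, brand=Delt, status=new): brand is Delt, checks out → Match. (stock=23, price=9, brand=Corv, status=new): brand is Corv, does not pass → No match. (stock=23, price=34, brand=Corv, status=refurbished): brand is Corv, does not pass → No match. (stock=10, price=23, brand=Delt, status=refurbished): brand is Delt, checks out → Match.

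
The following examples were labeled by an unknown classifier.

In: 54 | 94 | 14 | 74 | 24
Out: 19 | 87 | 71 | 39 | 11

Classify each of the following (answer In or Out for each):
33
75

Out, Out

The pattern is that an item is 'In' exactly when: even.
Out: 33, since 33 is odd.
Out: 75, since 75 is odd.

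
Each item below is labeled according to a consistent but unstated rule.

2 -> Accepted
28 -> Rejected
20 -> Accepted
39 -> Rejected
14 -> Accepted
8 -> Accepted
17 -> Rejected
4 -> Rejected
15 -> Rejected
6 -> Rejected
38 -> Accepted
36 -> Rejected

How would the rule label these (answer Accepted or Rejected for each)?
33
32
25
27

The distinguishing property — ≡ 2 (mod 6) — holds for all the 'Accepted' cases and none of the 'Rejected' cases.
33: 33 mod 6 = 3 — does not pass, so Rejected.
32: 32 mod 6 = 2 — meets the rule, so Accepted.
25: 25 mod 6 = 1 — does not pass, so Rejected.
27: 27 mod 6 = 3 — does not pass, so Rejected.

Rejected, Accepted, Rejected, Rejected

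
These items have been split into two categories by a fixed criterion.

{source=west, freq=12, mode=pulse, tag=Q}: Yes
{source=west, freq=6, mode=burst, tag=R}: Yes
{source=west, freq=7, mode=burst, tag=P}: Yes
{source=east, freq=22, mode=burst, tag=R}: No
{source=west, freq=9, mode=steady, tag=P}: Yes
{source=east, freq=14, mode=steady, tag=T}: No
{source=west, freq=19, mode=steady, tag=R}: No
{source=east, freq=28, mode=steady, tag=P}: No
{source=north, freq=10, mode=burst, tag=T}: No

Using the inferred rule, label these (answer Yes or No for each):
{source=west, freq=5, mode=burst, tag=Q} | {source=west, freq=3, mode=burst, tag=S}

Yes, Yes

The distinguishing property — source is west AND freq ≤ 12 — holds for all the 'Yes' cases and none of the 'No' cases.
{source=west, freq=5, mode=burst, tag=Q}: source is west, freq = 5 — qualifies, so Yes. {source=west, freq=3, mode=burst, tag=S}: source is west, freq = 3 — qualifies, so Yes.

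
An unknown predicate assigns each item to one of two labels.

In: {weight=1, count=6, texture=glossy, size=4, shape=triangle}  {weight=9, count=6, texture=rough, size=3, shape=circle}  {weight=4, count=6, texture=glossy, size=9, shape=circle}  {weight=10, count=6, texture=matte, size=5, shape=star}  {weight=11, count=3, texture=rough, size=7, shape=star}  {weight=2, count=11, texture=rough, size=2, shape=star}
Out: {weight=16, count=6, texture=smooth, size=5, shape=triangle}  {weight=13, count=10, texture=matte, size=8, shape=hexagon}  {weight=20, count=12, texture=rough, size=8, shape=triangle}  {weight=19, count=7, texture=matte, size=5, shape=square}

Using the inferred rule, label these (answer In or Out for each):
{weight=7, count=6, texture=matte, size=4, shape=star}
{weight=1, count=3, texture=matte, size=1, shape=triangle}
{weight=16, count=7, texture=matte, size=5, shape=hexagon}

In, In, Out

The distinguishing property — weight ≤ 11 — holds for all the 'In' cases and none of the 'Out' cases.
In: {weight=7, count=6, texture=matte, size=4, shape=star}, since weight = 7.
In: {weight=1, count=3, texture=matte, size=1, shape=triangle}, since weight = 1.
Out: {weight=16, count=7, texture=matte, size=5, shape=hexagon}, since weight = 16.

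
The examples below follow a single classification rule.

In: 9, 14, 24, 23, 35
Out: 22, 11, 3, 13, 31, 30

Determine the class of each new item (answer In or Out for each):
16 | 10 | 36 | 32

In, Out, In, In

Every 'In' example satisfies: digit sum ≥ 5. None of the 'Out' examples do.
16: digit sum 1+6 = 7 — fits, so In.
10: digit sum 1+0 = 1 — lacks this property, so Out.
36: digit sum 3+6 = 9 — fits, so In.
32: digit sum 3+2 = 5 — fits, so In.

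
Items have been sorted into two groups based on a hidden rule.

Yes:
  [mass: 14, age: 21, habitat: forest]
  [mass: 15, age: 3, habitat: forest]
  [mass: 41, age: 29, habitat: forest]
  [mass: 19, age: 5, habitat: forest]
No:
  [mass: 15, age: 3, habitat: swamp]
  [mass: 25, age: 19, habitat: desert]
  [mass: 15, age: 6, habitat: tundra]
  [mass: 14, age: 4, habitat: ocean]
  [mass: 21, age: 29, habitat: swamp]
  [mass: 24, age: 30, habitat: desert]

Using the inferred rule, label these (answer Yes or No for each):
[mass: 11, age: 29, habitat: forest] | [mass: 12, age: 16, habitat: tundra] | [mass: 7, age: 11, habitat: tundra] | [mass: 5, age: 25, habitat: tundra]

Yes, No, No, No

The common property of the 'Yes' items is: habitat is forest. No 'No' item has it.
[mass: 11, age: 29, habitat: forest] — habitat is forest, hence Yes.
[mass: 12, age: 16, habitat: tundra] — habitat is tundra, hence No.
[mass: 7, age: 11, habitat: tundra] — habitat is tundra, hence No.
[mass: 5, age: 25, habitat: tundra] — habitat is tundra, hence No.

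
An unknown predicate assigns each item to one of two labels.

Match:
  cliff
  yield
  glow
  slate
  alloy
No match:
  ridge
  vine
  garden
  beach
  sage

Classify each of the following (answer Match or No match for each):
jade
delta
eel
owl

'Match' ⟺ contains 'l'.
jade: no 'l' — does not satisfy this, so No match. delta: has 'l' — qualifies, so Match. eel: has 'l' — qualifies, so Match. owl: has 'l' — qualifies, so Match.

No match, Match, Match, Match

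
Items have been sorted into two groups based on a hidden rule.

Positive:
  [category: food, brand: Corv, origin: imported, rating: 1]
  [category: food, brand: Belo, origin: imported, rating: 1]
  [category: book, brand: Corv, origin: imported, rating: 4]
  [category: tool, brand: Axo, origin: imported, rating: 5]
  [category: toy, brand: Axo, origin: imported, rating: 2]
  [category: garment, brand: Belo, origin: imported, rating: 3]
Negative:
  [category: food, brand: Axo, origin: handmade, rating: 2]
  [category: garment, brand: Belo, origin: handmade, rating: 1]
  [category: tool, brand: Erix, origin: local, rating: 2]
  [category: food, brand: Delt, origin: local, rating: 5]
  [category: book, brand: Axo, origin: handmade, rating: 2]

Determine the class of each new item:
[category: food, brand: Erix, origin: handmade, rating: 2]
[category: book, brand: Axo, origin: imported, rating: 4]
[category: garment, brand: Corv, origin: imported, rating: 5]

Negative, Positive, Positive

The common property of the 'Positive' items is: origin is imported. No 'Negative' item has it.
[category: food, brand: Erix, origin: handmade, rating: 2]: Negative (origin is handmade).
[category: book, brand: Axo, origin: imported, rating: 4]: Positive (origin is imported).
[category: garment, brand: Corv, origin: imported, rating: 5]: Positive (origin is imported).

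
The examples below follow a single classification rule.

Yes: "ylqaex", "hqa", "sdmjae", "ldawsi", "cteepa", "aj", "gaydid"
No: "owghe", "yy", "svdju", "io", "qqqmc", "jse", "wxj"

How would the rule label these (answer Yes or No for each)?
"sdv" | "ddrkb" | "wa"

No, No, Yes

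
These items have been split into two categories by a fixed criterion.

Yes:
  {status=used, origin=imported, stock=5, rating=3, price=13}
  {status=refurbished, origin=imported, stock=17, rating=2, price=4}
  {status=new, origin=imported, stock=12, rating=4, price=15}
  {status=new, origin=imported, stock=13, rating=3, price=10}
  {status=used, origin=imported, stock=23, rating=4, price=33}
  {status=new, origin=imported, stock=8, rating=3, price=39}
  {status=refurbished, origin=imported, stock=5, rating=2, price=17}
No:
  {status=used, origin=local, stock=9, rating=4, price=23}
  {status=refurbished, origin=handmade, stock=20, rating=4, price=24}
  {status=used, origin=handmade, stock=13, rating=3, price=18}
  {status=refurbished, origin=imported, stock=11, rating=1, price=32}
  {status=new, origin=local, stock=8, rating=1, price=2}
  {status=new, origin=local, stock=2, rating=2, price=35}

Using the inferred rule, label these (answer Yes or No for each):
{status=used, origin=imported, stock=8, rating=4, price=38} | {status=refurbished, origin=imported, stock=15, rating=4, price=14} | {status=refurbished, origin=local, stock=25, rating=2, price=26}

Yes, Yes, No

The distinguishing property — origin is imported AND rating ≥ 2 — holds for all the 'Yes' cases and none of the 'No' cases.
{status=used, origin=imported, stock=8, rating=4, price=38}: origin is imported, rating = 4, matches → Yes. {status=refurbished, origin=imported, stock=15, rating=4, price=14}: origin is imported, rating = 4, matches → Yes. {status=refurbished, origin=local, stock=25, rating=2, price=26}: origin is local, rating = 2, doesn't match → No.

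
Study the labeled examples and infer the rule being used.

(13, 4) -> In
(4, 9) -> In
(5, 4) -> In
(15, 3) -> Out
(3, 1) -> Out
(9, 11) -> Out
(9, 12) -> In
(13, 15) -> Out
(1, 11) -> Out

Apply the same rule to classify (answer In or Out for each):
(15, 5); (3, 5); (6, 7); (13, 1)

Out, Out, In, Out

'In' ⟺ sum is odd.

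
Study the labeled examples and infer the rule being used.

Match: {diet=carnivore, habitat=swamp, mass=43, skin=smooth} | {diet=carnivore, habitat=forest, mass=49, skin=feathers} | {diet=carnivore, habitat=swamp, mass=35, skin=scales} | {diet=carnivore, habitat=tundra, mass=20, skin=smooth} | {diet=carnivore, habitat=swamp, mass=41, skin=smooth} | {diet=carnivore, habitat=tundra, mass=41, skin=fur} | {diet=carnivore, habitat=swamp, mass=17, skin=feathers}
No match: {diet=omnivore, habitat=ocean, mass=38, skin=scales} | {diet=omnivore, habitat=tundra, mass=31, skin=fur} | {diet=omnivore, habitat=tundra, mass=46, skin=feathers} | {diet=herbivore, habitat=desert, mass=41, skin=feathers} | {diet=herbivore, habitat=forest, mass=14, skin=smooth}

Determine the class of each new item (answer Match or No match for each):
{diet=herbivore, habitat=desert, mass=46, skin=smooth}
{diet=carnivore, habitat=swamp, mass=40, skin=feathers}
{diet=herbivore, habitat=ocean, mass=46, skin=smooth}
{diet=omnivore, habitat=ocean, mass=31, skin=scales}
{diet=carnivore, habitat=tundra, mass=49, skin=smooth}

Looking at the examples, the only property every 'Match' case has and every 'No match' case lacks is: diet is carnivore.
{diet=herbivore, habitat=desert, mass=46, skin=smooth}: No match (diet is herbivore). {diet=carnivore, habitat=swamp, mass=40, skin=feathers}: Match (diet is carnivore). {diet=herbivore, habitat=ocean, mass=46, skin=smooth}: No match (diet is herbivore). {diet=omnivore, habitat=ocean, mass=31, skin=scales}: No match (diet is omnivore). {diet=carnivore, habitat=tundra, mass=49, skin=smooth}: Match (diet is carnivore).

No match, Match, No match, No match, Match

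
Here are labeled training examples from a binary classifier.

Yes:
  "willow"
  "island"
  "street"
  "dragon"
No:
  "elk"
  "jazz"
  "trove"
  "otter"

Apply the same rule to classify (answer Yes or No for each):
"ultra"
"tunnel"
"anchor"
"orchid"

'Yes' ⟺ length 6.
"ultra": No (length 5).
"tunnel": Yes (length 6).
"anchor": Yes (length 6).
"orchid": Yes (length 6).

No, Yes, Yes, Yes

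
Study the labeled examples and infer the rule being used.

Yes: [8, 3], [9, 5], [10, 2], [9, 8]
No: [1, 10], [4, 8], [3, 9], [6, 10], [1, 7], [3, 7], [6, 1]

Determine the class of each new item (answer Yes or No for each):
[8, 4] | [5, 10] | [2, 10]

All 'Yes' examples share one property — first ≥ 7 — and every 'No' example lacks it.

Yes, No, No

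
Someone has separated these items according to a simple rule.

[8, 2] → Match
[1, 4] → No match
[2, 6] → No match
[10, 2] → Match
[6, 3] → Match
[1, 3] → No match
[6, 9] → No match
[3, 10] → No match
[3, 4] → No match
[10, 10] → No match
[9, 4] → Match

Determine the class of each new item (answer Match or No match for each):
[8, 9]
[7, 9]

The rule appears to be: first > second.
[8, 9] → 8 < 9 → No match.
[7, 9] → 7 < 9 → No match.

No match, No match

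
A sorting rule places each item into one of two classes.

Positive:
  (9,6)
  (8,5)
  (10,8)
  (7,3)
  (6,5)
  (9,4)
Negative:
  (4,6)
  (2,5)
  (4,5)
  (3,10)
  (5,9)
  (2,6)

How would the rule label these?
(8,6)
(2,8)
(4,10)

'Positive' ⟺ first > second.
Positive: (8,6), since 8 > 6. Negative: (2,8), since 2 < 8. Negative: (4,10), since 4 < 10.

Positive, Negative, Negative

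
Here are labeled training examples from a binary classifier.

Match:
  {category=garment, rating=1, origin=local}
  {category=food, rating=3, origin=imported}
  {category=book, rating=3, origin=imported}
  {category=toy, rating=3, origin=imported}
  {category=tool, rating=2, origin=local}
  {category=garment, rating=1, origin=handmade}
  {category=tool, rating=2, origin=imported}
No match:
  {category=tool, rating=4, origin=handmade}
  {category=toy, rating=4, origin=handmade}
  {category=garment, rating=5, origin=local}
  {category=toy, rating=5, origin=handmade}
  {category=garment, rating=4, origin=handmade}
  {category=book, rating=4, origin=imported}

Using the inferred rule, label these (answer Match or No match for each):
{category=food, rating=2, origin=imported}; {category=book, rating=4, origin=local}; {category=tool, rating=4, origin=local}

Match, No match, No match

The rule appears to be: rating ≤ 3.
Match: {category=food, rating=2, origin=imported}, since rating = 2.
No match: {category=book, rating=4, origin=local}, since rating = 4.
No match: {category=tool, rating=4, origin=local}, since rating = 4.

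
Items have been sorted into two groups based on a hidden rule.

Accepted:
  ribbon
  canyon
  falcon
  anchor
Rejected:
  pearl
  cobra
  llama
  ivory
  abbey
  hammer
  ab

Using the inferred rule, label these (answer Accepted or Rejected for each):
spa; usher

Rejected, Rejected

The simplest hypothesis consistent with all the labels is: contains 'n'.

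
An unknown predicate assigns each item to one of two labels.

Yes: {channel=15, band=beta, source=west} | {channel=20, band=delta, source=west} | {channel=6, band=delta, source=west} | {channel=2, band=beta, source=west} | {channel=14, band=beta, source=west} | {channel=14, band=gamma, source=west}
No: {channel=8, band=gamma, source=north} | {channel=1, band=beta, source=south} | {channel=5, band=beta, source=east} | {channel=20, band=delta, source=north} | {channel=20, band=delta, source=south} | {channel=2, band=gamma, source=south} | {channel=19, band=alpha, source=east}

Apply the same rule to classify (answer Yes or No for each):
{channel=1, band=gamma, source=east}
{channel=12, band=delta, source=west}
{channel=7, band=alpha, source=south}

The rule appears to be: source is west.
{channel=1, band=gamma, source=east} — source is east, hence No. {channel=12, band=delta, source=west} — source is west, hence Yes. {channel=7, band=alpha, source=south} — source is south, hence No.

No, Yes, No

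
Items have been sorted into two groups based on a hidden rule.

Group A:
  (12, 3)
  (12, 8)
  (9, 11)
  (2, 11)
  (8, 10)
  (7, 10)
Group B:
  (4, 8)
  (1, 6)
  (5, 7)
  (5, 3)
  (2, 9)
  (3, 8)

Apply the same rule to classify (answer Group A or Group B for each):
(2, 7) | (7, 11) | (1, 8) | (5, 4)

The classifier is using: sum ≥ 13.
Group B: (2, 7), since 2+7 = 9.
Group A: (7, 11), since 7+11 = 18.
Group B: (1, 8), since 1+8 = 9.
Group B: (5, 4), since 5+4 = 9.

Group B, Group A, Group B, Group B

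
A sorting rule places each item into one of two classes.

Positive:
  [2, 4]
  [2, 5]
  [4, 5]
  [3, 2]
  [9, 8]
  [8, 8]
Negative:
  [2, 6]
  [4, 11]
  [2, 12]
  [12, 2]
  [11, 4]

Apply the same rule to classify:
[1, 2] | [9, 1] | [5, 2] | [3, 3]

Positive, Negative, Positive, Positive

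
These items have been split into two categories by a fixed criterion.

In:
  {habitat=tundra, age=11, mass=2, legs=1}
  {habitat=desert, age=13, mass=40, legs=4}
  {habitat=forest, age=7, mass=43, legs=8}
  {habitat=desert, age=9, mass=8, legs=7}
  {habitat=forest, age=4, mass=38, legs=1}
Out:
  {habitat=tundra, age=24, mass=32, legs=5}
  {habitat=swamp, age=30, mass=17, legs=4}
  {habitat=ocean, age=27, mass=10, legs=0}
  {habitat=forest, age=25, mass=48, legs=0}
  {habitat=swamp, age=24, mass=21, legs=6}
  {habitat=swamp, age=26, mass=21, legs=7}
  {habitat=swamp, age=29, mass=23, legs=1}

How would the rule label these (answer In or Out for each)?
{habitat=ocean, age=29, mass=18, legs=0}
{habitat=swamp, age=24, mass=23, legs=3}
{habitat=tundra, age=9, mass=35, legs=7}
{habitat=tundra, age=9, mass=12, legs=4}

Out, Out, In, In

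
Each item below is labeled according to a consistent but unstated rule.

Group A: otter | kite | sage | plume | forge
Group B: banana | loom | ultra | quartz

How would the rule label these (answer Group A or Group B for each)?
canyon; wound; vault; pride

Group B, Group B, Group B, Group A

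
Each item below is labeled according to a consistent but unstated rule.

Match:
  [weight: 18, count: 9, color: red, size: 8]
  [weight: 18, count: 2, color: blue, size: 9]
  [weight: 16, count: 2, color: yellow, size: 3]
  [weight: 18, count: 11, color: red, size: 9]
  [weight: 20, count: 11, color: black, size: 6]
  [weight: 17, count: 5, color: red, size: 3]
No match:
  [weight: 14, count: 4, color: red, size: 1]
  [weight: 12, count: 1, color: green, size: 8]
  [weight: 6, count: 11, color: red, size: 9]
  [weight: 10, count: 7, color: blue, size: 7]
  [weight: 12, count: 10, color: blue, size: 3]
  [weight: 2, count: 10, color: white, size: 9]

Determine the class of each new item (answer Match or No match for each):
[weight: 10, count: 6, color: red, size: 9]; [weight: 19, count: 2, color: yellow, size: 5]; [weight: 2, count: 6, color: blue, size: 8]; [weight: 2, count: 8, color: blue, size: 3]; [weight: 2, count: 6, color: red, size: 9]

No match, Match, No match, No match, No match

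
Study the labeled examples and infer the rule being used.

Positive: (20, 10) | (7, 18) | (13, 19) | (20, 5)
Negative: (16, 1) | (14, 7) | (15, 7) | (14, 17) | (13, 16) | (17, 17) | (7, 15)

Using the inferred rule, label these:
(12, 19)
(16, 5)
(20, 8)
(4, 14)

All 'Positive' examples share one property — max ≥ 18 — and every 'Negative' example lacks it.
Positive: (12, 19), since max 19. Negative: (16, 5), since max 16. Positive: (20, 8), since max 20. Negative: (4, 14), since max 14.

Positive, Negative, Positive, Negative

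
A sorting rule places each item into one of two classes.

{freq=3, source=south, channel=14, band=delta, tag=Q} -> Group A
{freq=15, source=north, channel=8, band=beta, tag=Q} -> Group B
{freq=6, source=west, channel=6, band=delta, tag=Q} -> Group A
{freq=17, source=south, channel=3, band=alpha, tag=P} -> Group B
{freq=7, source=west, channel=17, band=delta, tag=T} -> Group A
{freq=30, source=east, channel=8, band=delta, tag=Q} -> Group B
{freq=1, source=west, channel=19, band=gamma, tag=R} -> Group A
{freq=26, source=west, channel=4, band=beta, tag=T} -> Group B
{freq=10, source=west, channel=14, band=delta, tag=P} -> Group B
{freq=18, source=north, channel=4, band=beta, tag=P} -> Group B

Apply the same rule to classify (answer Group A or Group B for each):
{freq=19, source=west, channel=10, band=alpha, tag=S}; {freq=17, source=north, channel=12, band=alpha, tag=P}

A rule that fits every label: freq ≤ 7 — true of each 'Group A' example, false of each 'Group B' one.

Group B, Group B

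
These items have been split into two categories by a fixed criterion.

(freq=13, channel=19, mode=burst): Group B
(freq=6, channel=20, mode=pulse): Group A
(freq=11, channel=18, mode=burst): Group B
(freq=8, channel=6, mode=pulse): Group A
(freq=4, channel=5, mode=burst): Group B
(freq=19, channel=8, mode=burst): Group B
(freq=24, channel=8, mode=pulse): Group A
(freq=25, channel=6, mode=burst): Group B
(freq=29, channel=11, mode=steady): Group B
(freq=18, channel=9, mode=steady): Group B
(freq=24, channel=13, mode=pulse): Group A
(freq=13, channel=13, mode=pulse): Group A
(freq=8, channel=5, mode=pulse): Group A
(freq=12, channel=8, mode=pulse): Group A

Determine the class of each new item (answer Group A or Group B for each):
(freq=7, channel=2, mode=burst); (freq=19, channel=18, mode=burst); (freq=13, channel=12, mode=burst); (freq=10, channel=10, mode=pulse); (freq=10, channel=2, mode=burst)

Group B, Group B, Group B, Group A, Group B

'Group A' ⟺ mode is pulse.
(freq=7, channel=2, mode=burst) — mode is burst, hence Group B. (freq=19, channel=18, mode=burst) — mode is burst, hence Group B. (freq=13, channel=12, mode=burst) — mode is burst, hence Group B. (freq=10, channel=10, mode=pulse) — mode is pulse, hence Group A. (freq=10, channel=2, mode=burst) — mode is burst, hence Group B.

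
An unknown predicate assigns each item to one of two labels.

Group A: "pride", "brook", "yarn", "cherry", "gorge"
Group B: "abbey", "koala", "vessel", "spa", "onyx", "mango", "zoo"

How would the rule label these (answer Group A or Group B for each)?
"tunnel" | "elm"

Group B, Group B

The distinguishing property — contains 'r' — holds for all the 'Group A' cases and none of the 'Group B' cases.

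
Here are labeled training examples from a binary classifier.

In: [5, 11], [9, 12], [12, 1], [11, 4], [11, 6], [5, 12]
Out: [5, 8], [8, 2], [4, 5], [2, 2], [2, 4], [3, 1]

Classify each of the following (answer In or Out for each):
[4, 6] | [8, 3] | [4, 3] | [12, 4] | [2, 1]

One predicate separates the groups cleanly: max ≥ 9.
[4, 6] — max 6, hence Out. [8, 3] — max 8, hence Out. [4, 3] — max 4, hence Out. [12, 4] — max 12, hence In. [2, 1] — max 2, hence Out.

Out, Out, Out, In, Out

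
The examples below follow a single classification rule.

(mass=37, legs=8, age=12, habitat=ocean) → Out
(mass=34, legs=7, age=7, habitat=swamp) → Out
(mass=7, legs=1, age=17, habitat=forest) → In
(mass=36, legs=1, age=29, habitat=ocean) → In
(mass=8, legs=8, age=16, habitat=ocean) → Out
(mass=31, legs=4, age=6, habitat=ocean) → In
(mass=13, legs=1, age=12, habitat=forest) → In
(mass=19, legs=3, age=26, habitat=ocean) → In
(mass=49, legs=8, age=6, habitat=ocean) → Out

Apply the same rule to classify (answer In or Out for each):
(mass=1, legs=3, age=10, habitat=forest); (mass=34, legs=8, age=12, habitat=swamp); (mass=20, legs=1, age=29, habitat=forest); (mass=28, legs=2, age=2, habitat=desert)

In, Out, In, In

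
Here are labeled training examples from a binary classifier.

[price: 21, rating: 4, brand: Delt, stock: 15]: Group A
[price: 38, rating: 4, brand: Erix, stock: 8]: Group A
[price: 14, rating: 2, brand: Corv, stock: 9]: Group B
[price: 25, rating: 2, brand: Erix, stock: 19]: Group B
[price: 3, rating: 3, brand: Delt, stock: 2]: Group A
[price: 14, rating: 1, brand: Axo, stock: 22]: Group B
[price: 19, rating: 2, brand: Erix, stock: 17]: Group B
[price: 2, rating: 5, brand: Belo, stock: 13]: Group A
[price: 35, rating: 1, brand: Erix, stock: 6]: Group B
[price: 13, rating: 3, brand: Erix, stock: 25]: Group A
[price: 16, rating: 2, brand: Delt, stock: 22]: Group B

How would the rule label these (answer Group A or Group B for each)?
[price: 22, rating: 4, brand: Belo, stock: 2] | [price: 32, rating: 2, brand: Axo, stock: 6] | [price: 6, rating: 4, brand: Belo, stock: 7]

Group A, Group B, Group A

Every 'Group A' example satisfies: rating ≥ 3. None of the 'Group B' examples do.
[price: 22, rating: 4, brand: Belo, stock: 2] → rating = 4 → Group A. [price: 32, rating: 2, brand: Axo, stock: 6] → rating = 2 → Group B. [price: 6, rating: 4, brand: Belo, stock: 7] → rating = 4 → Group A.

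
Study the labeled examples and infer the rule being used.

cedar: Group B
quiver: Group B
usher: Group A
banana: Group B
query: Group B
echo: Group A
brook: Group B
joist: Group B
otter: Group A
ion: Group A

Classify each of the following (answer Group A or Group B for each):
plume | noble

Group B, Group B

The distinguishing property — starts with a vowel — holds for all the 'Group A' cases and none of the 'Group B' cases.
plume: starts with 'p', fails this test → Group B. noble: starts with 'n', fails this test → Group B.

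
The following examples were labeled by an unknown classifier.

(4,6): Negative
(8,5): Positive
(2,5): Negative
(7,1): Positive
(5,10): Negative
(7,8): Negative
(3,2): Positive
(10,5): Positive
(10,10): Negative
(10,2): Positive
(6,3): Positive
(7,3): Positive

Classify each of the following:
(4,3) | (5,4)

A rule that fits every label: first > second — true of each 'Positive' example, false of each 'Negative' one.
(4,3) — 4 > 3, hence Positive. (5,4) — 5 > 4, hence Positive.

Positive, Positive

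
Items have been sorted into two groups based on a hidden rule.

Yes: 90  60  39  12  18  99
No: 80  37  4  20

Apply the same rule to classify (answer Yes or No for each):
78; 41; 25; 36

The classifier is using: multiple of 3.
78 → 78 = 3·26 → Yes.
41 → 41 = 3·13 + 2 → No.
25 → 25 = 3·8 + 1 → No.
36 → 36 = 3·12 → Yes.

Yes, No, No, Yes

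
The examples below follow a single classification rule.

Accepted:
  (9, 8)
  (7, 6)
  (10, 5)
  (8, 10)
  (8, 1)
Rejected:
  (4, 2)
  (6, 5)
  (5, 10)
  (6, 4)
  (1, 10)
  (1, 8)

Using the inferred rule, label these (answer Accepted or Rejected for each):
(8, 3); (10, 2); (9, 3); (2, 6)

The common property of the 'Accepted' items is: first ≥ 7. No 'Rejected' item has it.
(8, 3): Accepted (first 8).
(10, 2): Accepted (first 10).
(9, 3): Accepted (first 9).
(2, 6): Rejected (first 2).

Accepted, Accepted, Accepted, Rejected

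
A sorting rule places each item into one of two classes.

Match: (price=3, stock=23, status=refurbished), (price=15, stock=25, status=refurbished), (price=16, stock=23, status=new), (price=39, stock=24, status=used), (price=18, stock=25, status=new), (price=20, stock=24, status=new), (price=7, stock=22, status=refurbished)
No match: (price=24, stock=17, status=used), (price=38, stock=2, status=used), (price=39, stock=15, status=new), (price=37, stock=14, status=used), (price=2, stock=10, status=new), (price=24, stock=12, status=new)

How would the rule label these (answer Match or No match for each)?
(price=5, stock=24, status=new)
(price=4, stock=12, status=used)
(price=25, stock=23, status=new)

Every 'Match' example satisfies: stock ≥ 22. None of the 'No match' examples do.
(price=5, stock=24, status=new) → stock = 24 → Match.
(price=4, stock=12, status=used) → stock = 12 → No match.
(price=25, stock=23, status=new) → stock = 23 → Match.

Match, No match, Match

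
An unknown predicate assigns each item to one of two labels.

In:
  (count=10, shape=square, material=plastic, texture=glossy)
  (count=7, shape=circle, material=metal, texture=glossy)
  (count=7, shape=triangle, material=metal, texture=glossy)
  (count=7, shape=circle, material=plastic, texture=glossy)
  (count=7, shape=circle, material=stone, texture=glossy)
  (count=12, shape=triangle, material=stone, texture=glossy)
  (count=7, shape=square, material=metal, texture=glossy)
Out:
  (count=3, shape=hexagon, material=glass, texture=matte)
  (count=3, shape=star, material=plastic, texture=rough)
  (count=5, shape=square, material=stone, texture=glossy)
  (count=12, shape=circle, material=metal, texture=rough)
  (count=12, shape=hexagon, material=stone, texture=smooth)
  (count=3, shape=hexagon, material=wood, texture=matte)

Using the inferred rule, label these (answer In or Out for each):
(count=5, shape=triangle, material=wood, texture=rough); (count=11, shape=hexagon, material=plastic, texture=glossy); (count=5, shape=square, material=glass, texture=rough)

The pattern is that an item is 'In' exactly when: texture is glossy AND count ≥ 7.

Out, In, Out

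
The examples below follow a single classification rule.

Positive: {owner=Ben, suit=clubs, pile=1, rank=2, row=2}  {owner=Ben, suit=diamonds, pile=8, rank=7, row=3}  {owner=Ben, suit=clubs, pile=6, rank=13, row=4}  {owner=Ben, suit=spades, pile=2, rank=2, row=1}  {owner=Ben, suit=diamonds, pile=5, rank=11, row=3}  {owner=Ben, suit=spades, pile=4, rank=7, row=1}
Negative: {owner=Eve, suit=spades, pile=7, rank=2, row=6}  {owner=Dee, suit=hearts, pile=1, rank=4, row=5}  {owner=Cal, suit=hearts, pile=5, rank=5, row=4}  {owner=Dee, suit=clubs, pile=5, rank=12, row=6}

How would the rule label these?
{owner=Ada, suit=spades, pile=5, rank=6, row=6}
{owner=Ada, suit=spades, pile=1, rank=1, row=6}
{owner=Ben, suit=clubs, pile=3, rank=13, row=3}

The pattern is that an item is 'Positive' exactly when: owner is Ben.
{owner=Ada, suit=spades, pile=5, rank=6, row=6}: owner is Ada — lacks this property, so Negative. {owner=Ada, suit=spades, pile=1, rank=1, row=6}: owner is Ada — lacks this property, so Negative. {owner=Ben, suit=clubs, pile=3, rank=13, row=3}: owner is Ben — satisfies this, so Positive.

Negative, Negative, Positive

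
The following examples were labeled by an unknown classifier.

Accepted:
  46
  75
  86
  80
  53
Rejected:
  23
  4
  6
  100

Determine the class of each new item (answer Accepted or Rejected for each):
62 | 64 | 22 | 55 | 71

Accepted, Accepted, Rejected, Accepted, Accepted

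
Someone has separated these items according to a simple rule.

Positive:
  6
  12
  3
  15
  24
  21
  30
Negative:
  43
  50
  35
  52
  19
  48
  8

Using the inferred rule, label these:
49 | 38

Negative, Negative

Rule: multiple of 3 AND at most 30. This holds for each 'Positive' example and fails for each 'Negative' one.
49 — 49 = 3·16 + 1, 49 > 30, hence Negative. 38 — 38 = 3·12 + 2, 38 > 30, hence Negative.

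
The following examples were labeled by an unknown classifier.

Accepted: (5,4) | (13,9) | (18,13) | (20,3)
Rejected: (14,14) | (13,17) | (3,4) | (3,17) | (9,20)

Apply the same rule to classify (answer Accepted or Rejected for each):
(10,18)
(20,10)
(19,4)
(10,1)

Rejected, Accepted, Accepted, Accepted

Checking candidate rules against both groups, what survives is: first > second.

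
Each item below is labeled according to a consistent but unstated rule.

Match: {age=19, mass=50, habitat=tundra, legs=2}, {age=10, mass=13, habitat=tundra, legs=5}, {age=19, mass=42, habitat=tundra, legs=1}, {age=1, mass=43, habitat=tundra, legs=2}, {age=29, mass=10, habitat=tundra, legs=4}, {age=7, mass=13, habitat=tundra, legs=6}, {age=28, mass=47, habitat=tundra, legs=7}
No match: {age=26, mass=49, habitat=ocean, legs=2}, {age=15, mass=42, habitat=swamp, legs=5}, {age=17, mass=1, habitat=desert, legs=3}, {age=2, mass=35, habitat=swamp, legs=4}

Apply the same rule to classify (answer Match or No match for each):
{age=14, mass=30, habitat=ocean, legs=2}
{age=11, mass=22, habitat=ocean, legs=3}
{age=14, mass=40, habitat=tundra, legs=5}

No match, No match, Match

A rule that fits every label: habitat is tundra — true of each 'Match' example, false of each 'No match' one.
No match: {age=14, mass=30, habitat=ocean, legs=2}, since habitat is ocean. No match: {age=11, mass=22, habitat=ocean, legs=3}, since habitat is ocean. Match: {age=14, mass=40, habitat=tundra, legs=5}, since habitat is tundra.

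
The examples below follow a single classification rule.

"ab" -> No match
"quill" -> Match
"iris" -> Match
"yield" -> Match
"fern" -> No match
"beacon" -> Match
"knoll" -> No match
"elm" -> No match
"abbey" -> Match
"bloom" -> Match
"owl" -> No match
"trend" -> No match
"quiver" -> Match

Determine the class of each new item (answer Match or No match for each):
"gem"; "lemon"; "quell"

The simplest hypothesis consistent with all the labels is: has ≥ 2 vowels.

No match, Match, Match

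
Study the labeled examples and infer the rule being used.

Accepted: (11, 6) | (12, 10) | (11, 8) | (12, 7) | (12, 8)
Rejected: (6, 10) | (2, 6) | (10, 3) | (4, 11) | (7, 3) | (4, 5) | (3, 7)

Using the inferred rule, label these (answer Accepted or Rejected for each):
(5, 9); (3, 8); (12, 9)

Rejected, Rejected, Accepted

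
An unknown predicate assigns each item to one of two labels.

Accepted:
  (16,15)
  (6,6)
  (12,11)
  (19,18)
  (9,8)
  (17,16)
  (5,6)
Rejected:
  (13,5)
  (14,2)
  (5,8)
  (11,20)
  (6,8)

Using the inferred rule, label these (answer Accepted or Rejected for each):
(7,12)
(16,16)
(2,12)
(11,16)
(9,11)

Rule: |first − second| ≤ 1. This holds for each 'Accepted' example and fails for each 'Rejected' one.
(7,12): Rejected (|7−12| = 5). (16,16): Accepted (|16−16| = 0). (2,12): Rejected (|2−12| = 10). (11,16): Rejected (|11−16| = 5). (9,11): Rejected (|9−11| = 2).

Rejected, Accepted, Rejected, Rejected, Rejected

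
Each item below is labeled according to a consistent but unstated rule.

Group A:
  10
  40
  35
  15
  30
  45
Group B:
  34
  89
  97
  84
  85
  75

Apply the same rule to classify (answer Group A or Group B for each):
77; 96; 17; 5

Group B, Group B, Group B, Group A

The common property of the 'Group A' items is: multiple of 5 AND at most 45. No 'Group B' item has it.
77: Group B (77 = 5·15 + 2, 77 > 45). 96: Group B (96 = 5·19 + 1, 96 > 45). 17: Group B (17 = 5·3 + 2, 17 ≤ 45). 5: Group A (5 = 5·1, 5 ≤ 45).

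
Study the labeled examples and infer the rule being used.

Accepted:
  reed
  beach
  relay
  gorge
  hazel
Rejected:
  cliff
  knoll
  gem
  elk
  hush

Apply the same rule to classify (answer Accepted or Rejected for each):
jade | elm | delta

A rule that fits every label: has ≥ 2 vowels — true of each 'Accepted' example, false of each 'Rejected' one.

Accepted, Rejected, Accepted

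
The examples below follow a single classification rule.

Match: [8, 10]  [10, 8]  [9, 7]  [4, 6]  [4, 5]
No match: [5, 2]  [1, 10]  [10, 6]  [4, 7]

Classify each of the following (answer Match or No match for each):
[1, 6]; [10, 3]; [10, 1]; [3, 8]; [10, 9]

No match, No match, No match, No match, Match

The rule appears to be: |first − second| ≤ 2.
[1, 6]: No match (|1−6| = 5).
[10, 3]: No match (|10−3| = 7).
[10, 1]: No match (|10−1| = 9).
[3, 8]: No match (|3−8| = 5).
[10, 9]: Match (|10−9| = 1).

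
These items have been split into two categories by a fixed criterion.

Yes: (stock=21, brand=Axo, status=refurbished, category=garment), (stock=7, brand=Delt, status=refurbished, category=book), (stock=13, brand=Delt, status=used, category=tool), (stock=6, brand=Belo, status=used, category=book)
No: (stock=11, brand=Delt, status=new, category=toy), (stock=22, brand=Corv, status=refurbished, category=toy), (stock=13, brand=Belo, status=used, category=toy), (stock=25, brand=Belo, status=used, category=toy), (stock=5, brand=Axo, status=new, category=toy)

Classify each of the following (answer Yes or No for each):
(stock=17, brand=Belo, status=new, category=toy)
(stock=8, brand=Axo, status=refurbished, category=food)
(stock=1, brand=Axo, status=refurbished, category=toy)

A rule that fits every label: category is not toy — true of each 'Yes' example, false of each 'No' one.
(stock=17, brand=Belo, status=new, category=toy): No (category is toy). (stock=8, brand=Axo, status=refurbished, category=food): Yes (category is food). (stock=1, brand=Axo, status=refurbished, category=toy): No (category is toy).

No, Yes, No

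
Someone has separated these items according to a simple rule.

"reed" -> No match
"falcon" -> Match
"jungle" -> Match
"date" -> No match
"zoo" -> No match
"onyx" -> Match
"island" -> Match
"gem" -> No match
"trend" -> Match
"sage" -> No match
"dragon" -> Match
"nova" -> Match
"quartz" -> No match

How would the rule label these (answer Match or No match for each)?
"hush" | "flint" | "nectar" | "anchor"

No match, Match, Match, Match

The distinguishing property — contains 'n' — holds for all the 'Match' cases and none of the 'No match' cases.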